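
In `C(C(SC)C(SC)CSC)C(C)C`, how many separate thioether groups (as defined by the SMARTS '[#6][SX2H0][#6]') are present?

3

[#6][SX2H0][#6] is the SMARTS for a thioether: an aliphatic sulfur bridging two carbons with no H on the sulfur.
The molecule carries 3 separate instances of a methylthio ether (-SCH3) meeting every constraint; each maps to a distinct set of atoms, giving 3 matches.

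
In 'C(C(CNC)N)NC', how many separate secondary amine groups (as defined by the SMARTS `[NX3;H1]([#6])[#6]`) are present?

[NX3;H1]([#6])[#6] is the SMARTS for a secondary amine: a trivalent nitrogen with one H, bonded to two carbons.
The molecule carries 2 separate instances of an N-methylamino group (-NHCH3) meeting every constraint; each maps to a distinct set of atoms, giving 2 matches.

2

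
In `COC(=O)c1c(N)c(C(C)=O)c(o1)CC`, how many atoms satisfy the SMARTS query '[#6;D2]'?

Check the 15 heavy atoms by environment: 1× o (aromatic, D2) → no; 4× c (aromatic, D3) → no; 2× C (D3) → no; 2× O (D1) → no; 3× C (D1) → no; 1× N (D1) → no; 1× C (D2) → match; 1× O (D2) → no.
That gives 1 matching atom.

1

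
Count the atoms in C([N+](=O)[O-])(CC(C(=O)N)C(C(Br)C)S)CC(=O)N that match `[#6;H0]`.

2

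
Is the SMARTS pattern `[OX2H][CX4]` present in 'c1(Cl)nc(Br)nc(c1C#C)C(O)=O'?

The pattern [OX2H][CX4] describes a hydroxyl oxygen bound to an sp3 (X4) carbon — an aliphatic alcohol.
The closest candidate here is a carboxylic acid group (-C(=O)OH), but the -OH is on a CX3 carbonyl carbon, not a CX4 carbon. No other fragment satisfies the full query, so there is no match.

No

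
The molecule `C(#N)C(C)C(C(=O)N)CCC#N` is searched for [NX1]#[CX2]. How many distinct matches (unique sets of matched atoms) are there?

2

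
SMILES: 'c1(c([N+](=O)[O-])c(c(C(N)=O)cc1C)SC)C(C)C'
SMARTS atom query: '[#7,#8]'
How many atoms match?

5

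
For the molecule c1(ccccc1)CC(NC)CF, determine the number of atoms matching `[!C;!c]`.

2

The query [!C;!c] means: neither aliphatic nor aromatic carbon — same as [!#6].
Check the 12 heavy atoms by environment: 4× C → no; 1× N → match; 6× c (aromatic) → no; 1× F → match.
Summing the matching environments: 1 + 1 = 2 matching atoms.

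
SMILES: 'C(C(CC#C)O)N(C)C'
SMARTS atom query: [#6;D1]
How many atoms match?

3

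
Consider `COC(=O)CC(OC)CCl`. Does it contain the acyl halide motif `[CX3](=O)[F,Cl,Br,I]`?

The pattern [CX3](=O)[F,Cl,Br,I] describes a carbonyl carbon bonded to a halogen — an acyl halide.
The closest candidate here is a chloro substituent, but the Cl is not on a carbonyl carbon. No other fragment satisfies the full query, so there is no match.

No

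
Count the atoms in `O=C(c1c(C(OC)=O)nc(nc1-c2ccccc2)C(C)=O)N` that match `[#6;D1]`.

The query [#6;D1] means: carbon bonded to exactly one heavy atom.
Check the 22 heavy atoms by environment: 2× n (aromatic, D2) → no; 5× c (aromatic, D3) → no; 3× C (D3) → no; 3× O (D1) → no; 1× N (D1) → no; 1× O (D2) → no; 2× C (D1) → match; 5× c (aromatic, D2) → no.
That gives 2 matching atoms.

2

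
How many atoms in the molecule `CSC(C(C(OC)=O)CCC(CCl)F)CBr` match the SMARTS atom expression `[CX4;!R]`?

9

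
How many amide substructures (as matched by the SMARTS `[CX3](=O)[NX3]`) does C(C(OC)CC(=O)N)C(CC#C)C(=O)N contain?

2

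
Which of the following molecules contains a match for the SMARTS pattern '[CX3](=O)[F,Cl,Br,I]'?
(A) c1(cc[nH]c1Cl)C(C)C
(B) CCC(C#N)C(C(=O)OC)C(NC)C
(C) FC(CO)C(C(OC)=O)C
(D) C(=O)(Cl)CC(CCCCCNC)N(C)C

D

[CX3](=O)[F,Cl,Br,I] describes a carbonyl carbon bonded to a halogen (an acyl halide).
(A) has a chloro substituent but the Cl is not on a carbonyl carbon.
(B) has a methyl-ester group (-C(=O)OCH3) but the carbonyl is bonded to -O-C, not to a halogen.
(C) has a methyl-ester group (-C(=O)OCH3) but the carbonyl is bonded to -O-C, not to a halogen.
(D) contains an acyl chloride (-C(=O)Cl), which satisfies every atom and bond constraint.
So the answer is (D).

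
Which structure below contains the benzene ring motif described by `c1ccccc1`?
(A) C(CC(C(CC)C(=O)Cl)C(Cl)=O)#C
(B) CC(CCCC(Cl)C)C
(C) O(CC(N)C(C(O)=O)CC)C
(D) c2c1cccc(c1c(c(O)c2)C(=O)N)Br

D

c1ccccc1 describes six aromatic carbons in a ring (a benzene ring).
(A) has a methyl group (-CH3) but no six-membered all-carbon aromatic ring is present.
(B) has a methyl group (-CH3) but no six-membered all-carbon aromatic ring is present.
(C) has a methyl group (-CH3) but no six-membered all-carbon aromatic ring is present.
(D) contains the required atom environment, so the pattern matches.
So the answer is (D).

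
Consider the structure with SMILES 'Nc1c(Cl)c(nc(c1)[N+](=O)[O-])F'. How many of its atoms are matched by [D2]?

The query [D2] means: atom with exactly two heavy-atom neighbours.
Check the 12 heavy atoms by environment: 1× n (aromatic, D2) → match; 4× c (aromatic, D3) → no; 1× c (aromatic, D2) → match; 1× Cl (D1) → no; 1× F (D1) → no; 1× N (D1) → no; 1× N (charge +1, D3) → no; 1× O (charge -1, D1) → no; 1× O (D1) → no.
Summing the matching environments: 1 + 1 = 2 matching atoms.

2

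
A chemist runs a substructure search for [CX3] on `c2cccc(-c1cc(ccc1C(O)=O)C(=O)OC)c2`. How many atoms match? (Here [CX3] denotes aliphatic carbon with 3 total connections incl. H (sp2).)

2

Check the 19 heavy atoms by environment: 12× c (aromatic, X3) → no; 2× C (X3) → match; 2× O (X1) → no; 2× O (X2) → no; 1× C (X4) → no.
That gives 2 matching atoms.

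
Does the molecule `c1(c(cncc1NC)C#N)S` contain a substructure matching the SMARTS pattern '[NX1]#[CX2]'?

Yes

The pattern [NX1]#[CX2] describes a nitrogen triple-bonded to a two-connected carbon — a nitrile.
The molecule carries a nitrile (-C#N), whose atoms satisfy every constraint of the query, so the pattern matches.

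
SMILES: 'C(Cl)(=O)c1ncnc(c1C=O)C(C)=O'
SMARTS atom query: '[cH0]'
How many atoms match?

Check the 14 heavy atoms by environment: 2× n (aromatic, H0) → no; 1× c (aromatic, H1) → no; 3× c (aromatic, H0) → match; 2× C (H0) → no; 3× O (H0) → no; 1× C (H3) → no; 1× Cl (H0) → no; 1× C (H1) → no.
That gives 3 matching atoms.

3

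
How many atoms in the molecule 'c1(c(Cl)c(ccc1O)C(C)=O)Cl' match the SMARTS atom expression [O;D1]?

2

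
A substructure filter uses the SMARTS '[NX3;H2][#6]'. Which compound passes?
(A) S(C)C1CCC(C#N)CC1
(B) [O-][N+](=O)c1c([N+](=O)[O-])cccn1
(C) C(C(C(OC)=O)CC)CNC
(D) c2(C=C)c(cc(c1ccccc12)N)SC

D

[NX3;H2][#6] describes a trivalent nitrogen with two H attached to carbon (a primary amine).
(A) has a nitrile (-C#N) but the nitrogen is NX1 (triple-bonded), not NX3 with two H.
(B) has a nitro group (-[N+](=O)[O-]) but the nitrogen is [N+] with no H, not NX3H2.
(C) has an N-methylamino group (-NHCH3) but the nitrogen bears two carbons and only one H (H1), not H2.
(D) contains a primary amino group (-NH2), which satisfies every atom and bond constraint.
So the answer is (D).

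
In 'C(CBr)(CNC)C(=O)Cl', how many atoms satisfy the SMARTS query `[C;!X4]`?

The query [C;!X4] means: aliphatic carbon that does not have four total connections.
Check the 9 heavy atoms by environment: 4× C (X4) → no; 1× Br (X1) → no; 1× C (X3) → match; 1× O (X1) → no; 1× Cl (X1) → no; 1× N (X3) → no.
That gives 1 matching atom.

1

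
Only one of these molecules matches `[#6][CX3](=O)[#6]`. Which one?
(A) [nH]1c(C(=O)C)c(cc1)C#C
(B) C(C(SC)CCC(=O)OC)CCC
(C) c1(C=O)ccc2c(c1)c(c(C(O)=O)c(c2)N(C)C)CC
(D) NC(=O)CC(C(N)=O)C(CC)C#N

A

[#6][CX3](=O)[#6] describes a carbonyl carbon (no H) flanked by two carbons (a ketone).
(A) contains an acetyl/ketone group (-C(=O)CH3), which satisfies every atom and bond constraint.
(B) has a methyl-ester group (-C(=O)OCH3) but one neighbour of the carbonyl carbon is O, not C.
(C) has a carboxylic acid group (-C(=O)OH) but one neighbour of the carbonyl carbon is O, not C.
(D) has a primary amide (-C(=O)NH2) but one neighbour of the carbonyl carbon is N, not C.
So the answer is (A).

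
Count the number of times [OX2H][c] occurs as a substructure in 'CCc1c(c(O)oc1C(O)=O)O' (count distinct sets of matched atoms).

2

[OX2H][c] is the SMARTS for a phenol: a hydroxyl oxygen attached to an aromatic carbon.
The molecule carries 2 separate instances of a hydroxyl group (-OH) meeting every constraint; each maps to a distinct set of atoms, giving 2 matches.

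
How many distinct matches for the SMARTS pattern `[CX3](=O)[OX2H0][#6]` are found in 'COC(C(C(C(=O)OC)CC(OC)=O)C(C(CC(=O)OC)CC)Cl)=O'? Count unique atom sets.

4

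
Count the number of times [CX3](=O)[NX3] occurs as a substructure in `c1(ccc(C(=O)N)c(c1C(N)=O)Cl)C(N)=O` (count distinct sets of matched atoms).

[CX3](=O)[NX3] is the SMARTS for an amide: a carbonyl carbon bonded to a trivalent nitrogen.
The molecule carries 3 separate instances of a primary amide (-C(=O)NH2) meeting every constraint; each maps to a distinct set of atoms, giving 3 matches.

3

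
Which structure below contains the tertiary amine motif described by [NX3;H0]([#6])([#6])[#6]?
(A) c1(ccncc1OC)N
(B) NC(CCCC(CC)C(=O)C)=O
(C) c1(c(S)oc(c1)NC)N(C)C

C

[NX3;H0]([#6])([#6])[#6] describes a trivalent nitrogen with no H, bonded to three carbons (a tertiary amine).
(A) has a primary amino group (-NH2) but the nitrogen has H2, not H0 with three carbons.
(B) has a primary amide (-C(=O)NH2) but the amide nitrogen has H2 and only one carbon neighbour.
(C) contains a dimethylamino group (-N(CH3)2), which satisfies every atom and bond constraint.
So the answer is (C).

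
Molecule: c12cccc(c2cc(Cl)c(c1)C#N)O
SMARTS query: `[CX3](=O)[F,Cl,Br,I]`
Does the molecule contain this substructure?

No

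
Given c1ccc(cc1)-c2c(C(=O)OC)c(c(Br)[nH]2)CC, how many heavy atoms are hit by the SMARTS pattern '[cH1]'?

5

The query [cH1] means: aromatic carbon bearing exactly one hydrogen.
Check the 18 heavy atoms by environment: 1× n (aromatic, H1) → no; 5× c (aromatic, H0) → no; 5× c (aromatic, H1) → match; 1× Br (H0) → no; 1× C (H0) → no; 2× O (H0) → no; 2× C (H3) → no; 1× C (H2) → no.
That gives 5 matching atoms.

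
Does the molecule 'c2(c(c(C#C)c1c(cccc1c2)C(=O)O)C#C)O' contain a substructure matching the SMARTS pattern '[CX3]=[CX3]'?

No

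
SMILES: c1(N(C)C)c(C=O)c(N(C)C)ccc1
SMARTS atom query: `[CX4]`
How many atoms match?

4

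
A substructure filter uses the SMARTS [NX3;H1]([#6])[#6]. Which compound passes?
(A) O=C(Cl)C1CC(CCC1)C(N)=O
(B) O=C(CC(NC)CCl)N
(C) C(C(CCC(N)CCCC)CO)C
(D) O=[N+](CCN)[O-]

B

[NX3;H1]([#6])[#6] describes a trivalent nitrogen with one H, bonded to two carbons (a secondary amine).
(A) has a primary amide (-C(=O)NH2) but the -C(=O)NH2 nitrogen has H2, not H1.
(B) contains an N-methylamino group (-NHCH3), which satisfies every atom and bond constraint.
(C) has a primary amino group (-NH2) but the nitrogen has H2 and only one carbon neighbour.
(D) has a primary amino group (-NH2) but the nitrogen has H2 and only one carbon neighbour.
So the answer is (B).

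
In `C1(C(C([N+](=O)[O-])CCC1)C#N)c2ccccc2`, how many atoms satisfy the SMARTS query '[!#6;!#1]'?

4

The query [!#6;!#1] means: not carbon and not hydrogen — any heteroatom.
Check the 17 heavy atoms by environment: 7× C → no; 1× N (charge +1) → match; 1× O (charge -1) → match; 1× O → match; 6× c (aromatic) → no; 1× N → match.
Summing the matching environments: 1 + 1 + 1 + 1 = 4 matching atoms.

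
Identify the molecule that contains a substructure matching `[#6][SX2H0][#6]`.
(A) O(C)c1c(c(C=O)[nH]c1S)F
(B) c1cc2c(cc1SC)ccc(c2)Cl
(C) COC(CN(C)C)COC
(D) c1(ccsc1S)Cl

B

[#6][SX2H0][#6] describes an aliphatic sulfur bridging two carbons with no H on the sulfur (a thioether).
(A) has a thiol (-SH) but the sulfur has H1, not H0 bridging two carbons.
(B) contains a methylthio ether (-SCH3), which satisfies every atom and bond constraint.
(C) has a methoxy ether (-OCH3) but the bridging atom is O, not S.
(D) has a thiol (-SH) but the sulfur has H1, not H0 bridging two carbons.
So the answer is (B).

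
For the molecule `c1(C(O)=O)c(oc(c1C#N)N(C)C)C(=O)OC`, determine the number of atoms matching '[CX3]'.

2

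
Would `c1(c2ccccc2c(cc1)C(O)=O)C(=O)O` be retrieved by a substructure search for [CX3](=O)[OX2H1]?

Yes

The pattern [CX3](=O)[OX2H1] describes an sp2 carbon double-bonded to O and single-bonded to an -OH oxygen — a carboxylic acid.
The molecule carries a carboxylic acid group (-C(=O)OH), whose atoms satisfy every constraint of the query, so the pattern matches.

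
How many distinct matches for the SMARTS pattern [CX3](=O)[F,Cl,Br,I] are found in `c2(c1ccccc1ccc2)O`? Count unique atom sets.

[CX3](=O)[F,Cl,Br,I] is the SMARTS for an acyl halide: a carbonyl carbon bonded to a halogen.
No fragment in the molecule satisfies every constraint, giving 0 matches.

0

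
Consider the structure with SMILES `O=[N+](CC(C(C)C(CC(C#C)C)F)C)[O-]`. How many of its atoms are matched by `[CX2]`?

The query [CX2] means: C with X2: aliphatic carbon with exactly 2 total connections.
Check the 15 heavy atoms by environment: 9× C (X4) → no; 1× N (charge +1, X3) → no; 1× O (charge -1, X1) → no; 1× O (X1) → no; 2× C (X2) → match; 1× F (X1) → no.
That gives 2 matching atoms.

2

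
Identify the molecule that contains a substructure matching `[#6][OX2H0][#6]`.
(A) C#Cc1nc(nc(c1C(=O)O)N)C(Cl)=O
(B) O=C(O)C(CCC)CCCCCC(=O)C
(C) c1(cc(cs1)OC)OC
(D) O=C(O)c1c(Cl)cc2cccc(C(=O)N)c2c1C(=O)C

[#6][OX2H0][#6] describes an aliphatic oxygen bridging two carbons with no H on the oxygen (an ether).
(A) has a carboxylic acid group (-C(=O)OH) but the -OH oxygen has H1; the =O is OX1, not OX2.
(B) has a carboxylic acid group (-C(=O)OH) but the -OH oxygen has H1; the =O is OX1, not OX2.
(C) contains a methoxy ether (-OCH3), which satisfies every atom and bond constraint.
(D) has a carboxylic acid group (-C(=O)OH) but the -OH oxygen has H1; the =O is OX1, not OX2.
So the answer is (C).

C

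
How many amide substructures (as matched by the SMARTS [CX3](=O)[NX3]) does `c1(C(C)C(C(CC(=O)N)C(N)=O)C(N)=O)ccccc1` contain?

3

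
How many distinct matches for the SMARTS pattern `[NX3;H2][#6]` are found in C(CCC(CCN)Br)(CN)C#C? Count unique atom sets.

[NX3;H2][#6] is the SMARTS for a primary amine: a trivalent nitrogen with two H attached to carbon.
The molecule carries 2 separate instances of a primary amino group (-NH2) meeting every constraint; each maps to a distinct set of atoms, giving 2 matches.

2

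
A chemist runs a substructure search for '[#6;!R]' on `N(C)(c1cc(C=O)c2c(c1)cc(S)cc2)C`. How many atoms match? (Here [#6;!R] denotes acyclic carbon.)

The query [#6;!R] means: carbon not in any ring.
Check the 16 heavy atoms by environment: 10× c (aromatic, in 6-ring) → no; 1× S (acyclic) → no; 3× C (acyclic) → match; 1× O (acyclic) → no; 1× N (acyclic) → no.
That gives 3 matching atoms.

3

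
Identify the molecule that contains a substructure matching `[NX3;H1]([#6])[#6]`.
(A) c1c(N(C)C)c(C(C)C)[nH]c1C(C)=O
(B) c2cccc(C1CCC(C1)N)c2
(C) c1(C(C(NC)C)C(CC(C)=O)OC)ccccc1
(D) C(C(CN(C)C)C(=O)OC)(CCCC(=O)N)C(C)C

[NX3;H1]([#6])[#6] describes a trivalent nitrogen with one H, bonded to two carbons (a secondary amine).
(A) has a dimethylamino group (-N(CH3)2) but the nitrogen has H0, not H1.
(B) has a primary amino group (-NH2) but the nitrogen has H2 and only one carbon neighbour.
(C) contains an N-methylamino group (-NHCH3), which satisfies every atom and bond constraint.
(D) has a primary amide (-C(=O)NH2) but the -C(=O)NH2 nitrogen has H2, not H1.
So the answer is (C).

C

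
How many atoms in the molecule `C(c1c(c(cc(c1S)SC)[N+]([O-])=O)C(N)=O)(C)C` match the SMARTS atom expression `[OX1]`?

3

The query [OX1] means: aliphatic oxygen with one total connection — typically a carbonyl =O or an oxide.
Check the 18 heavy atoms by environment: 6× c (aromatic, X3) → no; 2× S (X2) → no; 4× C (X4) → no; 1× C (X3) → no; 2× O (X1) → match; 1× N (X3) → no; 1× N (charge +1, X3) → no; 1× O (charge -1, X1) → match.
Summing the matching environments: 2 + 1 = 3 matching atoms.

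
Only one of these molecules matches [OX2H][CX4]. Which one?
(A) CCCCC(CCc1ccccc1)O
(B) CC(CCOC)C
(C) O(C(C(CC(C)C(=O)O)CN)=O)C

[OX2H][CX4] describes a hydroxyl oxygen bound to an sp3 (X4) carbon (an aliphatic alcohol).
(A) contains a hydroxyl group (-OH), which satisfies every atom and bond constraint.
(B) has a methoxy ether (-OCH3) but the oxygen has H0 (ether), not H1.
(C) has a carboxylic acid group (-C(=O)OH) but the -OH is on a CX3 carbonyl carbon, not a CX4 carbon.
So the answer is (A).

A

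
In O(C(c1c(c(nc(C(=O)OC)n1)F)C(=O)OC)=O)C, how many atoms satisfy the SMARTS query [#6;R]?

The query [#6;R] means: carbon that is part of a ring.
Check the 19 heavy atoms by environment: 2× n (aromatic, in 6-ring) → no; 4× c (aromatic, in 6-ring) → match; 6× C (acyclic) → no; 6× O (acyclic) → no; 1× F (acyclic) → no.
That gives 4 matching atoms.

4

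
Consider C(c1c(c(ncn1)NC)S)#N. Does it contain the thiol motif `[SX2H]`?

Yes

The pattern [SX2H] describes an aliphatic sulfur with two connections, one being H — a thiol.
The molecule carries a thiol (-SH), whose atoms satisfy every constraint of the query, so the pattern matches.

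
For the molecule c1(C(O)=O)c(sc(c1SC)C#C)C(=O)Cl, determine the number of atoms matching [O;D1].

3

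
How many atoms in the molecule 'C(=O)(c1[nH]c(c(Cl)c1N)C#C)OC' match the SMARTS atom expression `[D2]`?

The query [D2] means: atom with exactly two heavy-atom neighbours.
Check the 13 heavy atoms by environment: 1× n (aromatic, D2) → match; 4× c (aromatic, D3) → no; 1× C (D2) → match; 2× C (D1) → no; 1× N (D1) → no; 1× Cl (D1) → no; 1× C (D3) → no; 1× O (D1) → no; 1× O (D2) → match.
Summing the matching environments: 1 + 1 + 1 = 3 matching atoms.

3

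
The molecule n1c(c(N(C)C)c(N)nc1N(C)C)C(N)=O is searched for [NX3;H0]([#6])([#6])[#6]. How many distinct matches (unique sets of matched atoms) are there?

[NX3;H0]([#6])([#6])[#6] is the SMARTS for a tertiary amine: a trivalent nitrogen with no H, bonded to three carbons.
The molecule carries 2 separate instances of a dimethylamino group (-N(CH3)2) meeting every constraint; each maps to a distinct set of atoms, giving 2 matches.

2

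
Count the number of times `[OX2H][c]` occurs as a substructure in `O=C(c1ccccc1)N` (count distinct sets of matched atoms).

[OX2H][c] is the SMARTS for a phenol: a hydroxyl oxygen attached to an aromatic carbon.
No fragment in the molecule satisfies every constraint, giving 0 matches.

0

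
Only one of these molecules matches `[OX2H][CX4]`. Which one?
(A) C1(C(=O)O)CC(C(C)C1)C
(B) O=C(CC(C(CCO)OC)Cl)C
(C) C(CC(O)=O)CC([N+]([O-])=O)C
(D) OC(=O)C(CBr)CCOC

B

[OX2H][CX4] describes a hydroxyl oxygen bound to an sp3 (X4) carbon (an aliphatic alcohol).
(A) has a carboxylic acid group (-C(=O)OH) but the -OH is on a CX3 carbonyl carbon, not a CX4 carbon.
(B) contains a hydroxyl group (-OH), which satisfies every atom and bond constraint.
(C) has a carboxylic acid group (-C(=O)OH) but the -OH is on a CX3 carbonyl carbon, not a CX4 carbon.
(D) has a carboxylic acid group (-C(=O)OH) but the -OH is on a CX3 carbonyl carbon, not a CX4 carbon.
So the answer is (B).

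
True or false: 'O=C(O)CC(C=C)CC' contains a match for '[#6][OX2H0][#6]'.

False

The pattern [#6][OX2H0][#6] describes an aliphatic oxygen bridging two carbons with no H on the oxygen — an ether.
The closest candidate here is a carboxylic acid group (-C(=O)OH), but the -OH oxygen has H1; the =O is OX1, not OX2. No other fragment satisfies the full query, so there is no match.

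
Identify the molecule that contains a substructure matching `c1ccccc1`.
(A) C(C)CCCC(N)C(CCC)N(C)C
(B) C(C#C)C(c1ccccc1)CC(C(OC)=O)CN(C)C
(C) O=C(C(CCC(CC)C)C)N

c1ccccc1 describes six aromatic carbons in a ring (a benzene ring).
(A) has a methyl group (-CH3) but no six-membered all-carbon aromatic ring is present.
(B) contains a phenyl ring, which satisfies every atom and bond constraint.
(C) has a methyl group (-CH3) but no six-membered all-carbon aromatic ring is present.
So the answer is (B).

B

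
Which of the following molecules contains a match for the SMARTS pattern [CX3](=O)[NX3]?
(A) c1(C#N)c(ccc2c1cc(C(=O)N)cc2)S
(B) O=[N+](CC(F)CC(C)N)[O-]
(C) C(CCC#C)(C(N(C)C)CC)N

A

[CX3](=O)[NX3] describes a carbonyl carbon bonded to a trivalent nitrogen (an amide).
(A) contains a primary amide (-C(=O)NH2), which satisfies every atom and bond constraint.
(B) has a primary amino group (-NH2) but the -NH2 is not attached to a carbonyl carbon.
(C) has a primary amino group (-NH2) but the -NH2 is not attached to a carbonyl carbon.
So the answer is (A).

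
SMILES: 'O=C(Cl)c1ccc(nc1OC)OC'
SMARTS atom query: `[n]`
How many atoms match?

1

The query [n] means: lowercase n matches aromatic nitrogen only.
Check the 13 heavy atoms by environment: 1× n (aromatic) → match; 5× c (aromatic) → no; 3× C → no; 3× O → no; 1× Cl → no.
That gives 1 matching atom.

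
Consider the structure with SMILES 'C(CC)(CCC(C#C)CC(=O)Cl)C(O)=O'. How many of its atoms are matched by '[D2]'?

5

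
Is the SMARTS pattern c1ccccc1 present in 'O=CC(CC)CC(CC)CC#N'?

No

The pattern c1ccccc1 describes six aromatic carbons in a ring — a benzene ring.
The closest candidate here is a methyl group (-CH3), but no six-membered all-carbon aromatic ring is present. No other fragment satisfies the full query, so there is no match.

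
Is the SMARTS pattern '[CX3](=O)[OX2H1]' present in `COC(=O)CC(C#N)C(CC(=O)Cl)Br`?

No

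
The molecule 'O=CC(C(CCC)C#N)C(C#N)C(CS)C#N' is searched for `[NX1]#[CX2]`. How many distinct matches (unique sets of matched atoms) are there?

[NX1]#[CX2] is the SMARTS for a nitrile: a nitrogen triple-bonded to a two-connected carbon.
The molecule carries 3 separate instances of a nitrile (-C#N) meeting every constraint; each maps to a distinct set of atoms, giving 3 matches.

3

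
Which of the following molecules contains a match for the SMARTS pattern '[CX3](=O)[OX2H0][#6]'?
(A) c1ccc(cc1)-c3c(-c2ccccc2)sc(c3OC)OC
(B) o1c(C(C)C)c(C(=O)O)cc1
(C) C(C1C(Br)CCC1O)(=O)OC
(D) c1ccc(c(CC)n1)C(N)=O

C

[CX3](=O)[OX2H0][#6] describes a carbonyl carbon bonded to an oxygen that is itself bonded to carbon (no H on that O) (an ester).
(A) has a methoxy ether (-OCH3) but the ether oxygen is not adjacent to a C=O carbon.
(B) has a carboxylic acid group (-C(=O)OH) but the singly-bonded O carries H (OX2H1, not H0).
(C) contains a methyl-ester group (-C(=O)OCH3), which satisfies every atom and bond constraint.
(D) has a primary amide (-C(=O)NH2) but the carbonyl is bonded to N, not to an O-C linkage.
So the answer is (C).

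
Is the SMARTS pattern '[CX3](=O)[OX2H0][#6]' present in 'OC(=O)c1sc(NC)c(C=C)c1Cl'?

No

The pattern [CX3](=O)[OX2H0][#6] describes a carbonyl carbon bonded to an oxygen that is itself bonded to carbon (no H on that O) — an ester.
The closest candidate here is a carboxylic acid group (-C(=O)OH), but the singly-bonded O carries H (OX2H1, not H0). No other fragment satisfies the full query, so there is no match.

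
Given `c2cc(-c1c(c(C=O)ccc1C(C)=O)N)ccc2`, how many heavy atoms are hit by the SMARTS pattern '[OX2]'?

0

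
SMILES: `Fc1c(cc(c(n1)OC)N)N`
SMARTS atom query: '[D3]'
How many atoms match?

The query [D3] means: atom with exactly three heavy-atom neighbours.
Check the 11 heavy atoms by environment: 1× n (aromatic, D2) → no; 4× c (aromatic, D3) → match; 1× c (aromatic, D2) → no; 1× F (D1) → no; 1× O (D2) → no; 1× C (D1) → no; 2× N (D1) → no.
That gives 4 matching atoms.

4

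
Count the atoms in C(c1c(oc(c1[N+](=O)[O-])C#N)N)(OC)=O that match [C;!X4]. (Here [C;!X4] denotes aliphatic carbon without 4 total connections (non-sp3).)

The query [C;!X4] means: aliphatic carbon that does not have four total connections.
Check the 15 heavy atoms by environment: 1× o (aromatic, X2) → no; 4× c (aromatic, X3) → no; 1× C (X2) → match; 1× N (X1) → no; 1× C (X3) → match; 2× O (X1) → no; 1× O (X2) → no; 1× C (X4) → no; 1× N (charge +1, X3) → no; 1× O (charge -1, X1) → no; 1× N (X3) → no.
Summing the matching environments: 1 + 1 = 2 matching atoms.

2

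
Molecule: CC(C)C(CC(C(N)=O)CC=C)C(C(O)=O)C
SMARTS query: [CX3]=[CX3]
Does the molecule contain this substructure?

Yes

The pattern [CX3]=[CX3] describes a non-aromatic C=C double bond between two sp2 carbons — an alkene.
The molecule carries a vinyl group (-CH=CH2), whose atoms satisfy every constraint of the query, so the pattern matches.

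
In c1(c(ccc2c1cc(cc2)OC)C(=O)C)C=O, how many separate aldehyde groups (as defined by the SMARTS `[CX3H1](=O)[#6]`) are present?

1

[CX3H1](=O)[#6] is the SMARTS for an aldehyde: an sp2 carbon with one H, double-bonded to O and single-bonded to carbon.
Exactly one fragment in the molecule meets all constraints, giving 1 match.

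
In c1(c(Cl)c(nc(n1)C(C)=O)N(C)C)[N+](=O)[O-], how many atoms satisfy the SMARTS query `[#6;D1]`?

Check the 16 heavy atoms by environment: 2× n (aromatic, D2) → no; 4× c (aromatic, D3) → no; 1× C (D3) → no; 2× O (D1) → no; 3× C (D1) → match; 1× N (charge +1, D3) → no; 1× O (charge -1, D1) → no; 1× Cl (D1) → no; 1× N (D3) → no.
That gives 3 matching atoms.

3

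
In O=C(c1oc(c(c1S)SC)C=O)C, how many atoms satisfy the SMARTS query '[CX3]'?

2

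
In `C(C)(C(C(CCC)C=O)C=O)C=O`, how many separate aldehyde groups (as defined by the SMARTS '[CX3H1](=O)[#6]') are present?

3

[CX3H1](=O)[#6] is the SMARTS for an aldehyde: an sp2 carbon with one H, double-bonded to O and single-bonded to carbon.
The molecule carries 3 separate instances of an aldehyde (-CHO) meeting every constraint; each maps to a distinct set of atoms, giving 3 matches.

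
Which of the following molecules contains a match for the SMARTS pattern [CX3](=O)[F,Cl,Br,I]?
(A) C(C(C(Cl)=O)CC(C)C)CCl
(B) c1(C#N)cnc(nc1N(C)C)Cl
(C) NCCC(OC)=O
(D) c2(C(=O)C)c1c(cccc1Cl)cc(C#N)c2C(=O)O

A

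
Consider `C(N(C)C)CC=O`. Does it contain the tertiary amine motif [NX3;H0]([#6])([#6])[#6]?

The pattern [NX3;H0]([#6])([#6])[#6] describes a trivalent nitrogen with no H, bonded to three carbons — a tertiary amine.
The molecule carries a dimethylamino group (-N(CH3)2), whose atoms satisfy every constraint of the query, so the pattern matches.

Yes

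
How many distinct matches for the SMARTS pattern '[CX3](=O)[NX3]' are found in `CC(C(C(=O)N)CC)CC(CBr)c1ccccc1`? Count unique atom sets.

1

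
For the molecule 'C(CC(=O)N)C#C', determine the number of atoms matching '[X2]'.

The query [X2] means: any atom with exactly two total connections (bonds + H).
Check the 7 heavy atoms by environment: 2× C (X4) → no; 1× C (X3) → no; 1× O (X1) → no; 1× N (X3) → no; 2× C (X2) → match.
That gives 2 matching atoms.

2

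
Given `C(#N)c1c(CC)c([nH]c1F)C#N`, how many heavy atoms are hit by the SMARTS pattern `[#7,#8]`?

The query [#7,#8] means: nitrogen or oxygen (comma = OR).
Check the 12 heavy atoms by environment: 1× n (aromatic) → match; 4× c (aromatic) → no; 4× C → no; 2× N → match; 1× F → no.
Summing the matching environments: 1 + 2 = 3 matching atoms.

3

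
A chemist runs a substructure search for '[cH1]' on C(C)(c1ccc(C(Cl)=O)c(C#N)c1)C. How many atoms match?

3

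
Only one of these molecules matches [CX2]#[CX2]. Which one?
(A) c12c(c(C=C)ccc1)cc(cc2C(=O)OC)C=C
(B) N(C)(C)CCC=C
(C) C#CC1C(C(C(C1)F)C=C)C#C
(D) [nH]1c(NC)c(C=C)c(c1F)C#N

C

[CX2]#[CX2] describes a carbon-carbon triple bond (an alkyne).
(A) has a vinyl group (-CH=CH2) but the C=C is a double bond; both carbons are CX3, not CX2.
(B) has a vinyl group (-CH=CH2) but the C=C is a double bond; both carbons are CX3, not CX2.
(C) contains an ethynyl group (-C#CH), which satisfies every atom and bond constraint.
(D) has a vinyl group (-CH=CH2) but the C=C is a double bond; both carbons are CX3, not CX2.
So the answer is (C).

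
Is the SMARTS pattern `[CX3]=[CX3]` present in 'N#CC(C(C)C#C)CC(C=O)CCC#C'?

The pattern [CX3]=[CX3] describes a non-aromatic C=C double bond between two sp2 carbons — an alkene.
The closest candidate here is an ethynyl group (-C#CH), but the C-C bond is a triple bond, not a double bond. No other fragment satisfies the full query, so there is no match.

No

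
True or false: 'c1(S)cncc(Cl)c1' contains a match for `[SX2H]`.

True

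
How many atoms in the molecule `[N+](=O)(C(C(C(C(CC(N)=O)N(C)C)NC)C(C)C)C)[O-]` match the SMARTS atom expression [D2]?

The query [D2] means: atom with exactly two heavy-atom neighbours.
Check the 20 heavy atoms by environment: 1× C (D2) → match; 6× C (D3) → no; 6× C (D1) → no; 1× N (D3) → no; 1× N (charge +1, D3) → no; 1× O (charge -1, D1) → no; 2× O (D1) → no; 1× N (D1) → no; 1× N (D2) → match.
Summing the matching environments: 1 + 1 = 2 matching atoms.

2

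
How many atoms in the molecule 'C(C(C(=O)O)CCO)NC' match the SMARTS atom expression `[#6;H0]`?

1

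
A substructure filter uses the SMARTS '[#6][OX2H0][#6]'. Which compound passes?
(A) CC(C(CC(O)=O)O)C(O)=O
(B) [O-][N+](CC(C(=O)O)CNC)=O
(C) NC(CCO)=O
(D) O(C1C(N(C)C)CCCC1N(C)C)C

[#6][OX2H0][#6] describes an aliphatic oxygen bridging two carbons with no H on the oxygen (an ether).
(A) has a carboxylic acid group (-C(=O)OH) but the -OH oxygen has H1; the =O is OX1, not OX2.
(B) has a carboxylic acid group (-C(=O)OH) but the -OH oxygen has H1; the =O is OX1, not OX2.
(C) has a hydroxyl group (-OH) but the oxygen has H1, not H0 bridging two carbons.
(D) contains a methoxy ether (-OCH3), which satisfies every atom and bond constraint.
So the answer is (D).

D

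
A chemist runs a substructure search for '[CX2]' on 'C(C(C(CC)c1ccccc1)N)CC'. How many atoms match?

The query [CX2] means: C with X2: aliphatic carbon with exactly 2 total connections.
Check the 14 heavy atoms by environment: 7× C (X4) → no; 1× N (X3) → no; 6× c (aromatic, X3) → no.
No environment satisfies the query, so 0 matching atoms.

0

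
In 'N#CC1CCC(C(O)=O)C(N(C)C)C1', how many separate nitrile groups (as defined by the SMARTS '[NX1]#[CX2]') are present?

1

[NX1]#[CX2] is the SMARTS for a nitrile: a nitrogen triple-bonded to a two-connected carbon.
Exactly one fragment in the molecule meets all constraints, giving 1 match.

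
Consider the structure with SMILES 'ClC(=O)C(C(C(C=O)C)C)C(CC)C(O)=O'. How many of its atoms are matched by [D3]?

6

The query [D3] means: atom with exactly three heavy-atom neighbours.
Check the 16 heavy atoms by environment: 3× C (D1) → no; 2× C (D2) → no; 6× C (D3) → match; 4× O (D1) → no; 1× Cl (D1) → no.
That gives 6 matching atoms.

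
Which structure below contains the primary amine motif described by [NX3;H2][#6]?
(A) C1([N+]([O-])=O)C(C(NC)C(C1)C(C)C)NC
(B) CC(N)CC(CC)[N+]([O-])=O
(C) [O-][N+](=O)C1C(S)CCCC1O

B

[NX3;H2][#6] describes a trivalent nitrogen with two H attached to carbon (a primary amine).
(A) has an N-methylamino group (-NHCH3) but the nitrogen bears two carbons and only one H (H1), not H2.
(B) contains a primary amino group (-NH2), which satisfies every atom and bond constraint.
(C) has a nitro group (-[N+](=O)[O-]) but the nitrogen is [N+] with no H, not NX3H2.
So the answer is (B).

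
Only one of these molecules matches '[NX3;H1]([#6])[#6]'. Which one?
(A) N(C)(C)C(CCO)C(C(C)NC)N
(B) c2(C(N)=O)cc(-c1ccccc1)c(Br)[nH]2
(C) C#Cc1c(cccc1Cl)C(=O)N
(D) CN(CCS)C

[NX3;H1]([#6])[#6] describes a trivalent nitrogen with one H, bonded to two carbons (a secondary amine).
(A) contains an N-methylamino group (-NHCH3), which satisfies every atom and bond constraint.
(B) has a primary amide (-C(=O)NH2) but the -C(=O)NH2 nitrogen has H2, not H1.
(C) has a primary amide (-C(=O)NH2) but the -C(=O)NH2 nitrogen has H2, not H1.
(D) has a dimethylamino group (-N(CH3)2) but the nitrogen has H0, not H1.
So the answer is (A).

A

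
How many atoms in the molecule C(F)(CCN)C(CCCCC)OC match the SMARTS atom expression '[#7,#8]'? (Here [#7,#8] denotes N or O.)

2

The query [#7,#8] means: nitrogen or oxygen (comma = OR).
Check the 13 heavy atoms by environment: 10× C → no; 1× O → match; 1× F → no; 1× N → match.
Summing the matching environments: 1 + 1 = 2 matching atoms.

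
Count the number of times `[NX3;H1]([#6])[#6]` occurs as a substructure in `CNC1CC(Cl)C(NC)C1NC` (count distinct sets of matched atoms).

[NX3;H1]([#6])[#6] is the SMARTS for a secondary amine: a trivalent nitrogen with one H, bonded to two carbons.
The molecule carries 3 separate instances of an N-methylamino group (-NHCH3) meeting every constraint; each maps to a distinct set of atoms, giving 3 matches.

3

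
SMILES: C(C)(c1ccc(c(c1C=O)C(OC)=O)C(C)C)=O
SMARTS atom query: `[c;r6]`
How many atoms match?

6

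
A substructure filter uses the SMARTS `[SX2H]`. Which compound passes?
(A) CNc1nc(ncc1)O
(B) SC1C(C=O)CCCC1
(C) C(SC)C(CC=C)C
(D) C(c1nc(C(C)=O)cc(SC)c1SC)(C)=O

B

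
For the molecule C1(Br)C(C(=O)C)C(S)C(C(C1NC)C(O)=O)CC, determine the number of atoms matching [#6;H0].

2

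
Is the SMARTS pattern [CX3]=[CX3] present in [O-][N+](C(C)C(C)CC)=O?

No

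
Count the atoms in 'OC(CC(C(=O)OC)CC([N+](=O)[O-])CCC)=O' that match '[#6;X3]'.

Check the 17 heavy atoms by environment: 8× C (X4) → no; 2× C (X3) → match; 3× O (X1) → no; 2× O (X2) → no; 1× N (charge +1, X3) → no; 1× O (charge -1, X1) → no.
That gives 2 matching atoms.

2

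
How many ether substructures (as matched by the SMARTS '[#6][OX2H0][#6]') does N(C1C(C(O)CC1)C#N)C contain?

0

[#6][OX2H0][#6] is the SMARTS for an ether: an aliphatic oxygen bridging two carbons with no H on the oxygen.
The molecule has a hydroxyl group (-OH), but the oxygen has H1, not H0 bridging two carbons; nothing else fits, so there are 0 matches.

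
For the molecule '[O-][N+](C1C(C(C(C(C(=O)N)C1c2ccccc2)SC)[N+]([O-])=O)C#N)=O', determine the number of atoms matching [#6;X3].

The query [#6;X3] means: any carbon (aromatic or not) with three total connections.
Check the 25 heavy atoms by environment: 7× C (X4) → no; 1× S (X2) → no; 6× c (aromatic, X3) → match; 2× N (charge +1, X3) → no; 2× O (charge -1, X1) → no; 3× O (X1) → no; 1× C (X3) → match; 1× N (X3) → no; 1× C (X2) → no; 1× N (X1) → no.
Summing the matching environments: 6 + 1 = 7 matching atoms.

7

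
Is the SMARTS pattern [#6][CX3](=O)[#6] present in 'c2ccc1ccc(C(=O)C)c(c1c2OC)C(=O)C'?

The pattern [#6][CX3](=O)[#6] describes a carbonyl carbon (no H) flanked by two carbons — a ketone.
The molecule carries an acetyl/ketone group (-C(=O)CH3), whose atoms satisfy every constraint of the query, so the pattern matches.

Yes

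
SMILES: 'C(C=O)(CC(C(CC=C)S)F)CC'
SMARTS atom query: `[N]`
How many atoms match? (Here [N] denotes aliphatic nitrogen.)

0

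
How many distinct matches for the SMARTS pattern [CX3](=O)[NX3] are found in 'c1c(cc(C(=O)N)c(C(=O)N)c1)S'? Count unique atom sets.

[CX3](=O)[NX3] is the SMARTS for an amide: a carbonyl carbon bonded to a trivalent nitrogen.
The molecule carries 2 separate instances of a primary amide (-C(=O)NH2) meeting every constraint; each maps to a distinct set of atoms, giving 2 matches.

2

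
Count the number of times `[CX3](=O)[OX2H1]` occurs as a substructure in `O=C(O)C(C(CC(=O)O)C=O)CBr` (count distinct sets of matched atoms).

2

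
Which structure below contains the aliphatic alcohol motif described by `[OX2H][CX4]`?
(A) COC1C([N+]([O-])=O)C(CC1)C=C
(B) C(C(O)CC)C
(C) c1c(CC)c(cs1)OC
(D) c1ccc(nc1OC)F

B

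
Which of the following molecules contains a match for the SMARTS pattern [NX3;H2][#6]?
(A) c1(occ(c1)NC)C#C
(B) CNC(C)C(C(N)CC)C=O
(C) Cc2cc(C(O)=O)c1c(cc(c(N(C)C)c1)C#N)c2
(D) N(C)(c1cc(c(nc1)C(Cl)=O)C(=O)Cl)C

B

[NX3;H2][#6] describes a trivalent nitrogen with two H attached to carbon (a primary amine).
(A) has an N-methylamino group (-NHCH3) but the nitrogen bears two carbons and only one H (H1), not H2.
(B) contains a primary amino group (-NH2), which satisfies every atom and bond constraint.
(C) has a dimethylamino group (-N(CH3)2) but the nitrogen has H0, not H2.
(D) has a dimethylamino group (-N(CH3)2) but the nitrogen has H0, not H2.
So the answer is (B).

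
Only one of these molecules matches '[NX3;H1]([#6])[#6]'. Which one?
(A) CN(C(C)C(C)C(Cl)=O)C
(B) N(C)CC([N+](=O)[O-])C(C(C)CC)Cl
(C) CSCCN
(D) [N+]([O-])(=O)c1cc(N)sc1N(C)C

B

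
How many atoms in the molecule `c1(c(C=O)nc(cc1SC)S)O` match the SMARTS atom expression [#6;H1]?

The query [#6;H1] means: any carbon bearing exactly one hydrogen.
Check the 12 heavy atoms by environment: 1× n (aromatic, H0) → no; 4× c (aromatic, H0) → no; 1× c (aromatic, H1) → match; 1× S (H1) → no; 1× S (H0) → no; 1× C (H3) → no; 1× C (H1) → match; 1× O (H0) → no; 1× O (H1) → no.
Summing the matching environments: 1 + 1 = 2 matching atoms.

2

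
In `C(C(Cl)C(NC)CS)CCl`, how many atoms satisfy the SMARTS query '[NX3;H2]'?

The query [NX3;H2] means: aliphatic N with 3 total connections, two of them H — an -NH2 nitrogen (amine or amide).
Check the 10 heavy atoms by environment: 3× C (H2, X4) → no; 2× C (H1, X4) → no; 1× N (H1, X3) → no; 1× C (H3, X4) → no; 1× S (H1, X2) → no; 2× Cl (H0, X1) → no.
No environment satisfies the query, so 0 matching atoms.

0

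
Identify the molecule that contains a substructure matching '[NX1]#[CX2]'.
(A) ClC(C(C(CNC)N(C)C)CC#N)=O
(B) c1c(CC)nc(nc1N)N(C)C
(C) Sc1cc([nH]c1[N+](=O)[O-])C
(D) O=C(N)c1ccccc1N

A

[NX1]#[CX2] describes a nitrogen triple-bonded to a two-connected carbon (a nitrile).
(A) contains a nitrile (-C#N), which satisfies every atom and bond constraint.
(B) has a primary amino group (-NH2) but the nitrogen is NX3 (three connections), not NX1 triple-bonded.
(C) has a nitro group (-[N+](=O)[O-]) but there is no C#N triple bond.
(D) has a primary amino group (-NH2) but the nitrogen is NX3 (three connections), not NX1 triple-bonded.
So the answer is (A).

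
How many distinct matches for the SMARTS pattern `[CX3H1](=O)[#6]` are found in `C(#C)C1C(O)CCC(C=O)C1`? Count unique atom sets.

1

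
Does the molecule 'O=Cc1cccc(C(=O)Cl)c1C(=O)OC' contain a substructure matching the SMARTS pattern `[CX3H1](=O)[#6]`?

Yes

The pattern [CX3H1](=O)[#6] describes an sp2 carbon with one H, double-bonded to O and single-bonded to carbon — an aldehyde.
The molecule carries an aldehyde (-CHO), whose atoms satisfy every constraint of the query, so the pattern matches.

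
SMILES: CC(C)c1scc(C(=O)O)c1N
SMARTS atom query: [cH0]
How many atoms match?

3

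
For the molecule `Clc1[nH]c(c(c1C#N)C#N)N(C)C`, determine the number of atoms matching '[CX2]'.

Check the 13 heavy atoms by environment: 1× n (aromatic, X3) → no; 4× c (aromatic, X3) → no; 1× Cl (X1) → no; 2× C (X2) → match; 2× N (X1) → no; 1× N (X3) → no; 2× C (X4) → no.
That gives 2 matching atoms.

2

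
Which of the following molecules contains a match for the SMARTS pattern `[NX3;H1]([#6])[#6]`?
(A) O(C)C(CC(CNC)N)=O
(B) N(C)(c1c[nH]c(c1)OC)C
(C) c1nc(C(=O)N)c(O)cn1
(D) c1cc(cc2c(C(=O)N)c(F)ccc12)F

A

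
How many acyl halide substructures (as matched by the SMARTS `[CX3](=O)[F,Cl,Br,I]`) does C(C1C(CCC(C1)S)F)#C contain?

[CX3](=O)[F,Cl,Br,I] is the SMARTS for an acyl halide: a carbonyl carbon bonded to a halogen.
No fragment in the molecule satisfies every constraint, giving 0 matches.

0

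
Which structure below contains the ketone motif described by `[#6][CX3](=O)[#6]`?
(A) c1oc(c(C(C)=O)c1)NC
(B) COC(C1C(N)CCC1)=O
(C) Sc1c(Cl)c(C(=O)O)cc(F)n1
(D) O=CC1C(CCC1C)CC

[#6][CX3](=O)[#6] describes a carbonyl carbon (no H) flanked by two carbons (a ketone).
(A) contains an acetyl/ketone group (-C(=O)CH3), which satisfies every atom and bond constraint.
(B) has a methyl-ester group (-C(=O)OCH3) but one neighbour of the carbonyl carbon is O, not C.
(C) has a carboxylic acid group (-C(=O)OH) but one neighbour of the carbonyl carbon is O, not C.
(D) has an aldehyde (-CHO) but the carbonyl carbon has H1, so it is not flanked by two carbons.
So the answer is (A).

A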